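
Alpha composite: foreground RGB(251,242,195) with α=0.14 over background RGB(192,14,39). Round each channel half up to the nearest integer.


C = α×F + (1-α)×B, with 1-α = 0.86
R: 0.14×251 + 0.86×192 = 35.14 + 165.12 = 200.26 → 200
G: 0.14×242 + 0.86×14 = 33.88 + 12.04 = 45.92 → 46
B: 0.14×195 + 0.86×39 = 27.30 + 33.54 = 60.84 → 61
= RGB(200, 46, 61)


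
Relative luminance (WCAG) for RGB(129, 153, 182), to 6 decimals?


Linearize each channel (sRGB transfer function): c = v/255; c_lin = c/12.92 if c ≤ 0.04045, else ((c+0.055)/1.055)^2.4
  R: 129/255 ≈ 0.505882 > 0.04045 → ((0.505882+0.055)/1.055)^2.4 ≈ 0.219526
  G: 153/255 ≈ 0.600000 > 0.04045 → ((0.600000+0.055)/1.055)^2.4 ≈ 0.318547
  B: 182/255 ≈ 0.713725 > 0.04045 → ((0.713725+0.055)/1.055)^2.4 ≈ 0.467784
R_lin = 0.219526, G_lin = 0.318547, B_lin = 0.467784
L = 0.2126×R + 0.7152×G + 0.0722×B
L = 0.2126×0.219526 + 0.7152×0.318547 + 0.0722×0.467784
L ≈ 0.308270


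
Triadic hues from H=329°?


Triadic: equally spaced at 120° intervals
H1 = 329°
H2 = (329 + 120) mod 360 = 89°
H3 = (329 + 240) mod 360 = 209°
Triadic = 329°, 89°, 209°


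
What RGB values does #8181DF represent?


81 → 129 (R)
81 → 129 (G)
DF → 223 (B)
= RGB(129, 129, 223)


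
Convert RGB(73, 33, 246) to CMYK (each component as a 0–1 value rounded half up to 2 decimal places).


R'=73/255≈0.2863, G'=33/255≈0.1294, B'=246/255≈0.9647
K = 1 - max(R',G',B') = 1 - 246/255 = 9/255 = 0.03529… → 0.04
(1-R'-K)/(1-K) simplifies to (max-R)/max with max = 246:
C = (246-73)/246 = 173/246 = 0.70325… → 0.70
M = (246-33)/246 = 213/246 = 0.86585… → 0.87
Y = (246-246)/246 = 0/246 = 0 → 0.00
= CMYK(0.70, 0.87, 0.00, 0.04)


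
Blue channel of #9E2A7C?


Color: #9E2A7C
R = 9E = 158
G = 2A = 42
B = 7C = 124
Blue = 124


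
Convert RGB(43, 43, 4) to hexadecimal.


R = 43 → 2B (hex)
G = 43 → 2B (hex)
B = 4 → 04 (hex)
Hex = #2B2B04


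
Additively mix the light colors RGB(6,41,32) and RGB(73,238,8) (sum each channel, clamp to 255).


Additive: each channel = min(255, C₁+C₂)
R: 6+73 = 79 → 79
G: 41+238 = 279 → 255
B: 32+8 = 40 → 40
= RGB(79, 255, 40)


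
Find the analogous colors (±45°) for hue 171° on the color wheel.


Base hue: 171°
Left analog: (171 - 45) mod 360 = 126°
Right analog: (171 + 45) mod 360 = 216°
Analogous hues = 126° and 216°


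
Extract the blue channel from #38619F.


Color: #38619F
R = 38 = 56
G = 61 = 97
B = 9F = 159
Blue = 159


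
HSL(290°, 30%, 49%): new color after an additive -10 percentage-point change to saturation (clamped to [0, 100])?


Original S = 30%
Adjustment = -10 percentage points
New S = 30 + (-10) = 20
Clamp to [0, 100] → 20
= HSL(290°, 20%, 49%)


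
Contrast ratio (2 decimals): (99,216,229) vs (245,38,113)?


Linearize each sRGB channel c=v/255: c/12.92 if c ≤ 0.04045 else ((c+0.055)/1.055)^2.4
L = 0.2126×R_lin + 0.7152×G_lin + 0.0722×B_lin
Color 1 (99,216,229):
  R=99: 99/255≈0.3882 > 0.04045 → ((0.3882+0.055)/1.055)^2.4 ≈ 0.12477
  G=216: 216/255≈0.8471 > 0.04045 → ((0.8471+0.055)/1.055)^2.4 ≈ 0.68669
  B=229: 229/255≈0.8980 > 0.04045 → ((0.8980+0.055)/1.055)^2.4 ≈ 0.78354
  L1 = 0.2126×0.12477 + 0.7152×0.68669 + 0.0722×0.78354 ≈ 0.57422
Color 2 (245,38,113):
  R=245: 245/255≈0.9608 > 0.04045 → ((0.9608+0.055)/1.055)^2.4 ≈ 0.91310
  G=38: 38/255≈0.1490 > 0.04045 → ((0.1490+0.055)/1.055)^2.4 ≈ 0.01938
  B=113: 113/255≈0.4431 > 0.04045 → ((0.4431+0.055)/1.055)^2.4 ≈ 0.16513
  L2 = 0.2126×0.91310 + 0.7152×0.01938 + 0.0722×0.16513 ≈ 0.21991
Lighter = 0.57422, Darker = 0.21991
Ratio = (L_lighter + 0.05) / (L_darker + 0.05)
Ratio = (0.57422 + 0.05) / (0.21991 + 0.05) = 0.62422 / 0.26991 ≈ 2.3127
Ratio ≈ 2.31:1


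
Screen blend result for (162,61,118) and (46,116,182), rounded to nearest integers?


Screen: C = 255 - (255-A)×(255-B)/255, rounded to nearest integer
R: 255 - (255-162)×(255-46)/255 = 255 - 19437/255 ≈ 255 - 76.224 = 178.776 → 179
G: 255 - (255-61)×(255-116)/255 = 255 - 26966/255 ≈ 255 - 105.749 = 149.251 → 149
B: 255 - (255-118)×(255-182)/255 = 255 - 10001/255 ≈ 255 - 39.220 = 215.780 → 216
= RGB(179, 149, 216)


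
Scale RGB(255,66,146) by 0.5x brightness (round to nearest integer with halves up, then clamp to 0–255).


Multiply each channel by 0.5, round half up, clamp to [0, 255]
R: 255×0.5 = 127.5 → round → 128
G: 66×0.5 = 33
B: 146×0.5 = 73
= RGB(128, 33, 73)


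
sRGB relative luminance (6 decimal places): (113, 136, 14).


Linearize each channel (sRGB transfer function): c = v/255; c_lin = c/12.92 if c ≤ 0.04045, else ((c+0.055)/1.055)^2.4
  R: 113/255 ≈ 0.443137 > 0.04045 → ((0.443137+0.055)/1.055)^2.4 ≈ 0.165132
  G: 136/255 ≈ 0.533333 > 0.04045 → ((0.533333+0.055)/1.055)^2.4 ≈ 0.246201
  B: 14/255 ≈ 0.054902 > 0.04045 → ((0.054902+0.055)/1.055)^2.4 ≈ 0.004391
R_lin = 0.165132, G_lin = 0.246201, B_lin = 0.004391
L = 0.2126×R + 0.7152×G + 0.0722×B
L = 0.2126×0.165132 + 0.7152×0.246201 + 0.0722×0.004391
L ≈ 0.211507


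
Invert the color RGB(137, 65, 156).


Invert: (255-R, 255-G, 255-B)
R: 255-137 = 118
G: 255-65 = 190
B: 255-156 = 99
= RGB(118, 190, 99)


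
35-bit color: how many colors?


Colors = 2^bits = 2^35
= 34,359,738,368 colors


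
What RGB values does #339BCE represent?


33 → 51 (R)
9B → 155 (G)
CE → 206 (B)
= RGB(51, 155, 206)


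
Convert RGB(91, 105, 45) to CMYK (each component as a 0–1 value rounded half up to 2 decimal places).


R'=91/255≈0.3569, G'=105/255≈0.4118, B'=45/255≈0.1765
K = 1 - max(R',G',B') = 1 - 105/255 = 150/255 = 0.58823… → 0.59
(1-R'-K)/(1-K) simplifies to (max-R)/max with max = 105:
C = (105-91)/105 = 14/105 = 0.13333… → 0.13
M = (105-105)/105 = 0/105 = 0 → 0.00
Y = (105-45)/105 = 60/105 = 0.57142… → 0.57
= CMYK(0.13, 0.00, 0.57, 0.59)


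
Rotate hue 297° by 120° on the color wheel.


New hue = (H + rotation) mod 360
New hue = (297 + 120) mod 360
= 417 mod 360
= 57°


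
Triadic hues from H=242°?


Triadic: equally spaced at 120° intervals
H1 = 242°
H2 = (242 + 120) mod 360 = 2°
H3 = (242 + 240) mod 360 = 122°
Triadic = 242°, 2°, 122°


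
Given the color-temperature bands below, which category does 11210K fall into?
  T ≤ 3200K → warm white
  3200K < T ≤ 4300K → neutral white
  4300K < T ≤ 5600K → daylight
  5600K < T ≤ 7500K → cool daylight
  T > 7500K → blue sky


Temperature: 11210K
11210K > 7500K → blue sky
Classification: blue sky


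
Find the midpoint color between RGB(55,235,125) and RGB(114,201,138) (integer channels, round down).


Midpoint: each channel = ⌊(C₁+C₂)/2⌋
R: ⌊(55+114)/2⌋ = 84
G: ⌊(235+201)/2⌋ = 218
B: ⌊(125+138)/2⌋ = 131
= RGB(84, 218, 131)


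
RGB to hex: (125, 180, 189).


R = 125 → 7D (hex)
G = 180 → B4 (hex)
B = 189 → BD (hex)
Hex = #7DB4BD


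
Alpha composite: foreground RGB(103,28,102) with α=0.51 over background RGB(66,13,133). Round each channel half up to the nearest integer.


C = α×F + (1-α)×B, with 1-α = 0.49
R: 0.51×103 + 0.49×66 = 52.53 + 32.34 = 84.87 → 85
G: 0.51×28 + 0.49×13 = 14.28 + 6.37 = 20.65 → 21
B: 0.51×102 + 0.49×133 = 52.02 + 65.17 = 117.19 → 117
= RGB(85, 21, 117)


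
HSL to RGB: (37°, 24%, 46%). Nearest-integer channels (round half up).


H=37°, S=0.24, L=0.46
C = (1-|2L-1|)×S = (1-|-0.08|)×0.24 = 0.2208
H' = H/60 = 37/60 ≈ 0.6167; X = C×(1-|H' mod 2 - 1|) = 0.13616
m = L - C/2 = 0.46 - 0.1104 = 0.3496
Sector ⌊H'⌋ = 0 → (R',G',B') = (0.2208, 0.13616, 0.0)
RGB = ((R'+m)×255, (G'+m)×255, (B'+m)×255) = (145.452, 123.8688, 89.148)
Round half up → RGB(145, 124, 89)


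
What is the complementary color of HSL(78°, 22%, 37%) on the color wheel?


Complement = opposite side of color wheel = hue + 180°
H' = (78 + 180) mod 360 = 258°
S and L unchanged.
= HSL(258°, 22%, 37%)


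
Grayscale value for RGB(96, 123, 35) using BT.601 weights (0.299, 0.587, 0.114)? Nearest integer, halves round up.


Gray = 0.299×R + 0.587×G + 0.114×B
Gray = 0.299×96 + 0.587×123 + 0.114×35
Gray = 28.704 + 72.201 + 3.990
Gray = 104.895 → round half up → 105
Gray = 105


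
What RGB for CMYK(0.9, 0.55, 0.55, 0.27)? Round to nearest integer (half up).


R = 255 × (1-C) × (1-K) = 255 × 0.10 × 0.73 = 18.615 → 19
G = 255 × (1-M) × (1-K) = 255 × 0.45 × 0.73 = 83.7675 → 84
B = 255 × (1-Y) × (1-K) = 255 × 0.45 × 0.73 = 83.7675 → 84
= RGB(19, 84, 84)


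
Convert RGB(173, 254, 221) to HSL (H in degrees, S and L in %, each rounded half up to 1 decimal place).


Normalize: R'=173/255≈0.6784, G'=254/255≈0.9961, B'=221/255≈0.8667
Max=254/255, Min=173/255, Δ=Max-Min=81/255
L = (Max+Min)/2 = (254+173)/510 = 427/510 = 0.83725… → L = 83.7%
L > 0.5 → S = Δ/(2-Max-Min) = 81/(510-254-173) = 81/83 = 0.97590… → S = 97.6%
(the 1/255 factors cancel in S and H, so raw channel differences can be used)
Max is G' → H = 60 × ((B-R)/Δ + 2) = 60 × ((221-173)/81 + 2)
  48/81 + 2 = 0.5925… + 2 = 2.5925…
  H = 60 × 2.5925… = 155.555…° → H = 155.6°
= HSL(155.6°, 97.6%, 83.7%)


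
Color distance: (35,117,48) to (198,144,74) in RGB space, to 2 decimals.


d = √[(R₁-R₂)² + (G₁-G₂)² + (B₁-B₂)²]
d = √[(35-198)² + (117-144)² + (48-74)²]
d = √[26569 + 729 + 676]
d = √27974
d ≈ 167.25


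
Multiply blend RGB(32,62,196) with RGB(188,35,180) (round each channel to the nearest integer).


Multiply: C = A×B/255, rounded to nearest integer
R: 32×188/255 = 6016/255 ≈ 23.592 → 24
G: 62×35/255 = 2170/255 ≈ 8.510 → 9
B: 196×180/255 = 35280/255 ≈ 138.353 → 138
= RGB(24, 9, 138)


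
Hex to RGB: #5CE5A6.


5C → 92 (R)
E5 → 229 (G)
A6 → 166 (B)
= RGB(92, 229, 166)


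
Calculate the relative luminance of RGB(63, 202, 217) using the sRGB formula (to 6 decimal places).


Linearize each channel (sRGB transfer function): c = v/255; c_lin = c/12.92 if c ≤ 0.04045, else ((c+0.055)/1.055)^2.4
  R: 63/255 ≈ 0.247059 > 0.04045 → ((0.247059+0.055)/1.055)^2.4 ≈ 0.049707
  G: 202/255 ≈ 0.792157 > 0.04045 → ((0.792157+0.055)/1.055)^2.4 ≈ 0.590619
  B: 217/255 ≈ 0.850980 > 0.04045 → ((0.850980+0.055)/1.055)^2.4 ≈ 0.693872
R_lin = 0.049707, G_lin = 0.590619, B_lin = 0.693872
L = 0.2126×R + 0.7152×G + 0.0722×B
L = 0.2126×0.049707 + 0.7152×0.590619 + 0.0722×0.693872
L ≈ 0.483076


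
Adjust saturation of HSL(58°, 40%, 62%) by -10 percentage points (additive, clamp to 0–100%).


Original S = 40%
Adjustment = -10 percentage points
New S = 40 + (-10) = 30
Clamp to [0, 100] → 30
= HSL(58°, 30%, 62%)


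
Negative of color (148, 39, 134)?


Invert: (255-R, 255-G, 255-B)
R: 255-148 = 107
G: 255-39 = 216
B: 255-134 = 121
= RGB(107, 216, 121)


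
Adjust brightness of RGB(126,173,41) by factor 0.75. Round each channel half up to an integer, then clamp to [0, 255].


Multiply each channel by 0.75, round half up, clamp to [0, 255]
R: 126×0.75 = 94.5 → round → 95
G: 173×0.75 = 129.75 → round → 130
B: 41×0.75 = 30.75 → round → 31
= RGB(95, 130, 31)


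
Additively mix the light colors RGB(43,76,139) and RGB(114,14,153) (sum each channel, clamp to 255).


Additive: each channel = min(255, C₁+C₂)
R: 43+114 = 157 → 157
G: 76+14 = 90 → 90
B: 139+153 = 292 → 255
= RGB(157, 90, 255)


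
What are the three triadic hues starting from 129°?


Triadic: equally spaced at 120° intervals
H1 = 129°
H2 = (129 + 120) mod 360 = 249°
H3 = (129 + 240) mod 360 = 9°
Triadic = 129°, 249°, 9°


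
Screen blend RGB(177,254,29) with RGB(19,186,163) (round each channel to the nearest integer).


Screen: C = 255 - (255-A)×(255-B)/255, rounded to nearest integer
R: 255 - (255-177)×(255-19)/255 = 255 - 18408/255 ≈ 255 - 72.188 = 182.812 → 183
G: 255 - (255-254)×(255-186)/255 = 255 - 69/255 ≈ 255 - 0.271 = 254.729 → 255
B: 255 - (255-29)×(255-163)/255 = 255 - 20792/255 ≈ 255 - 81.537 = 173.463 → 173
= RGB(183, 255, 173)


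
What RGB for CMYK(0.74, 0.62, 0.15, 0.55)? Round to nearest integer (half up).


R = 255 × (1-C) × (1-K) = 255 × 0.26 × 0.45 = 29.835 → 30
G = 255 × (1-M) × (1-K) = 255 × 0.38 × 0.45 = 43.605 → 44
B = 255 × (1-Y) × (1-K) = 255 × 0.85 × 0.45 = 97.5375 → 98
= RGB(30, 44, 98)


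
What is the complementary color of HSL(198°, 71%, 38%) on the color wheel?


Complement = opposite side of color wheel = hue + 180°
H' = (198 + 180) mod 360 = 18°
S and L unchanged.
= HSL(18°, 71%, 38%)


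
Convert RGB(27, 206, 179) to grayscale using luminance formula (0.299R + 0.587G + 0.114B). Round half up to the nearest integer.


Gray = 0.299×R + 0.587×G + 0.114×B
Gray = 0.299×27 + 0.587×206 + 0.114×179
Gray = 8.073 + 120.922 + 20.406
Gray = 149.401 → round half up → 149
Gray = 149


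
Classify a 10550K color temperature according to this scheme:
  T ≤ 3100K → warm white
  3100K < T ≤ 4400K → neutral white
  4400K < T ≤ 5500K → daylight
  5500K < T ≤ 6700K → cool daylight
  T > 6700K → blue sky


Temperature: 10550K
10550K > 6700K → blue sky
Classification: blue sky


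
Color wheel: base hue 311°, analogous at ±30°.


Base hue: 311°
Left analog: (311 - 30) mod 360 = 281°
Right analog: (311 + 30) mod 360 = 341°
Analogous hues = 281° and 341°


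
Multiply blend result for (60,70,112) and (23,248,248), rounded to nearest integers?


Multiply: C = A×B/255, rounded to nearest integer
R: 60×23/255 = 1380/255 ≈ 5.412 → 5
G: 70×248/255 = 17360/255 ≈ 68.078 → 68
B: 112×248/255 = 27776/255 ≈ 108.925 → 109
= RGB(5, 68, 109)


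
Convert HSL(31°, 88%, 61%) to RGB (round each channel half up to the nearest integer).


H=31°, S=0.88, L=0.61
C = (1-|2L-1|)×S = (1-|0.22|)×0.88 = 0.6864
H' = H/60 = 31/60 ≈ 0.5167; X = C×(1-|H' mod 2 - 1|) = 0.35464
m = L - C/2 = 0.61 - 0.3432 = 0.2668
Sector ⌊H'⌋ = 0 → (R',G',B') = (0.6864, 0.35464, 0.0)
RGB = ((R'+m)×255, (G'+m)×255, (B'+m)×255) = (243.066, 158.4672, 68.034)
Round half up → RGB(243, 158, 68)


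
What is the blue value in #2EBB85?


Color: #2EBB85
R = 2E = 46
G = BB = 187
B = 85 = 133
Blue = 133


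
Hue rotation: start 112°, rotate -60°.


New hue = (H + rotation) mod 360
New hue = (112 -60) mod 360
= 52 mod 360
= 52°


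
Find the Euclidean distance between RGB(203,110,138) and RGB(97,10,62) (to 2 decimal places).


d = √[(R₁-R₂)² + (G₁-G₂)² + (B₁-B₂)²]
d = √[(203-97)² + (110-10)² + (138-62)²]
d = √[11236 + 10000 + 5776]
d = √27012
d ≈ 164.35


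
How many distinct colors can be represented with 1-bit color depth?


Colors = 2^bits = 2^1
= 2 colors


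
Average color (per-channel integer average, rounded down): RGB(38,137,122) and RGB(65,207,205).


Midpoint: each channel = ⌊(C₁+C₂)/2⌋
R: ⌊(38+65)/2⌋ = 51
G: ⌊(137+207)/2⌋ = 172
B: ⌊(122+205)/2⌋ = 163
= RGB(51, 172, 163)


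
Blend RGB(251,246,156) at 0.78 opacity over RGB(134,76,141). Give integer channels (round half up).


C = α×F + (1-α)×B, with 1-α = 0.22
R: 0.78×251 + 0.22×134 = 195.78 + 29.48 = 225.26 → 225
G: 0.78×246 + 0.22×76 = 191.88 + 16.72 = 208.60 → 209
B: 0.78×156 + 0.22×141 = 121.68 + 31.02 = 152.70 → 153
= RGB(225, 209, 153)


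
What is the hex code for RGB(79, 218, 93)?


R = 79 → 4F (hex)
G = 218 → DA (hex)
B = 93 → 5D (hex)
Hex = #4FDA5D


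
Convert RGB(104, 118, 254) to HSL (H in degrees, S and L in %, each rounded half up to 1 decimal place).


Normalize: R'=104/255≈0.4078, G'=118/255≈0.4627, B'=254/255≈0.9961
Max=254/255, Min=104/255, Δ=Max-Min=150/255
L = (Max+Min)/2 = (254+104)/510 = 358/510 = 0.70196… → L = 70.2%
L > 0.5 → S = Δ/(2-Max-Min) = 150/(510-254-104) = 150/152 = 0.98684… → S = 98.7%
(the 1/255 factors cancel in S and H, so raw channel differences can be used)
Max is B' → H = 60 × ((R-G)/Δ + 4) = 60 × ((104-118)/150 + 4)
  -14/150 + 4 = -0.0933… + 4 = 3.9066…
  H = 60 × 3.9066… = 234.4° → H = 234.4°
= HSL(234.4°, 98.7%, 70.2%)


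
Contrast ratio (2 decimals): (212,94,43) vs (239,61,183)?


Linearize each sRGB channel c=v/255: c/12.92 if c ≤ 0.04045 else ((c+0.055)/1.055)^2.4
L = 0.2126×R_lin + 0.7152×G_lin + 0.0722×B_lin
Color 1 (212,94,43):
  R=212: 212/255≈0.8314 > 0.04045 → ((0.8314+0.055)/1.055)^2.4 ≈ 0.65837
  G=94: 94/255≈0.3686 > 0.04045 → ((0.3686+0.055)/1.055)^2.4 ≈ 0.11193
  B=43: 43/255≈0.1686 > 0.04045 → ((0.1686+0.055)/1.055)^2.4 ≈ 0.02416
  L1 = 0.2126×0.65837 + 0.7152×0.11193 + 0.0722×0.02416 ≈ 0.22177
Color 2 (239,61,183):
  R=239: 239/255≈0.9373 > 0.04045 → ((0.9373+0.055)/1.055)^2.4 ≈ 0.86316
  G=61: 61/255≈0.2392 > 0.04045 → ((0.2392+0.055)/1.055)^2.4 ≈ 0.04667
  B=183: 183/255≈0.7176 > 0.04045 → ((0.7176+0.055)/1.055)^2.4 ≈ 0.47353
  L2 = 0.2126×0.86316 + 0.7152×0.04667 + 0.0722×0.47353 ≈ 0.25107
Lighter = 0.25107, Darker = 0.22177
Ratio = (L_lighter + 0.05) / (L_darker + 0.05)
Ratio = (0.25107 + 0.05) / (0.22177 + 0.05) = 0.30107 / 0.27177 ≈ 1.1078
Ratio ≈ 1.11:1


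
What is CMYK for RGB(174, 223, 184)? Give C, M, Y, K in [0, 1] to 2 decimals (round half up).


R'=174/255≈0.6824, G'=223/255≈0.8745, B'=184/255≈0.7216
K = 1 - max(R',G',B') = 1 - 223/255 = 32/255 = 0.12549… → 0.13
(1-R'-K)/(1-K) simplifies to (max-R)/max with max = 223:
C = (223-174)/223 = 49/223 = 0.21973… → 0.22
M = (223-223)/223 = 0/223 = 0 → 0.00
Y = (223-184)/223 = 39/223 = 0.17488… → 0.17
= CMYK(0.22, 0.00, 0.17, 0.13)


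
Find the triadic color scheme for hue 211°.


Triadic: equally spaced at 120° intervals
H1 = 211°
H2 = (211 + 120) mod 360 = 331°
H3 = (211 + 240) mod 360 = 91°
Triadic = 211°, 331°, 91°


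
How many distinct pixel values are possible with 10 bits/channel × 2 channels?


Total bits = 10 bits/channel × 2 channels = 20 bits
Distinct pixel values = 2^20
= 1,048,576 pixel values


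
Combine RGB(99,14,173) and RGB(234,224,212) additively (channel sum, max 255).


Additive: each channel = min(255, C₁+C₂)
R: 99+234 = 333 → 255
G: 14+224 = 238 → 238
B: 173+212 = 385 → 255
= RGB(255, 238, 255)


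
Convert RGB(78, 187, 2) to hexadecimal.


R = 78 → 4E (hex)
G = 187 → BB (hex)
B = 2 → 02 (hex)
Hex = #4EBB02


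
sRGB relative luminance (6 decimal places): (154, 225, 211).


Linearize each channel (sRGB transfer function): c = v/255; c_lin = c/12.92 if c ≤ 0.04045, else ((c+0.055)/1.055)^2.4
  R: 154/255 ≈ 0.603922 > 0.04045 → ((0.603922+0.055)/1.055)^2.4 ≈ 0.323143
  G: 225/255 ≈ 0.882353 > 0.04045 → ((0.882353+0.055)/1.055)^2.4 ≈ 0.752942
  B: 211/255 ≈ 0.827451 > 0.04045 → ((0.827451+0.055)/1.055)^2.4 ≈ 0.651406
R_lin = 0.323143, G_lin = 0.752942, B_lin = 0.651406
L = 0.2126×R + 0.7152×G + 0.0722×B
L = 0.2126×0.323143 + 0.7152×0.752942 + 0.0722×0.651406
L ≈ 0.654236


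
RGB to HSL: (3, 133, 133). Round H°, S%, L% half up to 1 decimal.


Normalize: R'=3/255≈0.0118, G'=133/255≈0.5216, B'=133/255≈0.5216
Max=133/255, Min=3/255, Δ=Max-Min=130/255
L = (Max+Min)/2 = (133+3)/510 = 136/510 = 0.26666… → L = 26.7%
L ≤ 0.5 → S = Δ/(Max+Min) = 130/(133+3) = 130/136 = 0.95588… → S = 95.6%
(the 1/255 factors cancel in S and H, so raw channel differences can be used)
Max is G' → H = 60 × ((B-R)/Δ + 2) = 60 × ((133-3)/130 + 2)
  130/130 + 2 = 1 + 2 = 3
  H = 60 × 3 = 180° → H = 180.0°
= HSL(180.0°, 95.6%, 26.7%)


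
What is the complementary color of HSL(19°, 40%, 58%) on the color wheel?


Complement = opposite side of color wheel = hue + 180°
H' = (19 + 180) mod 360 = 199°
S and L unchanged.
= HSL(199°, 40%, 58%)


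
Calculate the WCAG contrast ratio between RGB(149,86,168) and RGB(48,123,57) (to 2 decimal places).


Linearize each sRGB channel c=v/255: c/12.92 if c ≤ 0.04045 else ((c+0.055)/1.055)^2.4
L = 0.2126×R_lin + 0.7152×G_lin + 0.0722×B_lin
Color 1 (149,86,168):
  R=149: 149/255≈0.5843 > 0.04045 → ((0.5843+0.055)/1.055)^2.4 ≈ 0.30054
  G=86: 86/255≈0.3373 > 0.04045 → ((0.3373+0.055)/1.055)^2.4 ≈ 0.09306
  B=168: 168/255≈0.6588 > 0.04045 → ((0.6588+0.055)/1.055)^2.4 ≈ 0.39157
  L1 = 0.2126×0.30054 + 0.7152×0.09306 + 0.0722×0.39157 ≈ 0.15872
Color 2 (48,123,57):
  R=48: 48/255≈0.1882 > 0.04045 → ((0.1882+0.055)/1.055)^2.4 ≈ 0.02956
  G=123: 123/255≈0.4824 > 0.04045 → ((0.4824+0.055)/1.055)^2.4 ≈ 0.19807
  B=57: 57/255≈0.2235 > 0.04045 → ((0.2235+0.055)/1.055)^2.4 ≈ 0.04092
  L2 = 0.2126×0.02956 + 0.7152×0.19807 + 0.0722×0.04092 ≈ 0.15090
Lighter = 0.15872, Darker = 0.15090
Ratio = (L_lighter + 0.05) / (L_darker + 0.05)
Ratio = (0.15872 + 0.05) / (0.15090 + 0.05) = 0.20872 / 0.20090 ≈ 1.0390
Ratio ≈ 1.04:1


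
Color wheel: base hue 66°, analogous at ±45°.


Base hue: 66°
Left analog: (66 - 45) mod 360 = 21°
Right analog: (66 + 45) mod 360 = 111°
Analogous hues = 21° and 111°


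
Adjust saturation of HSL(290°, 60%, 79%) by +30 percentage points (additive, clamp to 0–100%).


Original S = 60%
Adjustment = +30 percentage points
New S = 60 + (30) = 90
Clamp to [0, 100] → 90
= HSL(290°, 90%, 79%)


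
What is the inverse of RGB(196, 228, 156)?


Invert: (255-R, 255-G, 255-B)
R: 255-196 = 59
G: 255-228 = 27
B: 255-156 = 99
= RGB(59, 27, 99)


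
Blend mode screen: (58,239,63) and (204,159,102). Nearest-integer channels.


Screen: C = 255 - (255-A)×(255-B)/255, rounded to nearest integer
R: 255 - (255-58)×(255-204)/255 = 255 - 10047/255 ≈ 255 - 39.400 = 215.600 → 216
G: 255 - (255-239)×(255-159)/255 = 255 - 1536/255 ≈ 255 - 6.024 = 248.976 → 249
B: 255 - (255-63)×(255-102)/255 = 255 - 29376/255 ≈ 255 - 115.200 = 139.800 → 140
= RGB(216, 249, 140)


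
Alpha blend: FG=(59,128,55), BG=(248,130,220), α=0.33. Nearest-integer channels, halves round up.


C = α×F + (1-α)×B, with 1-α = 0.67
R: 0.33×59 + 0.67×248 = 19.47 + 166.16 = 185.63 → 186
G: 0.33×128 + 0.67×130 = 42.24 + 87.10 = 129.34 → 129
B: 0.33×55 + 0.67×220 = 18.15 + 147.40 = 165.55 → 166
= RGB(186, 129, 166)


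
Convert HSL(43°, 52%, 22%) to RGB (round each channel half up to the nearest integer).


H=43°, S=0.52, L=0.22
C = (1-|2L-1|)×S = (1-|-0.56|)×0.52 = 0.2288
H' = H/60 = 43/60 ≈ 0.7167; X = C×(1-|H' mod 2 - 1|) ≈ 0.1640
m = L - C/2 = 0.22 - 0.1144 = 0.1056
Sector ⌊H'⌋ = 0 → (R',G',B') = (0.2288, ≈0.1640, 0.0)
RGB = ((R'+m)×255, (G'+m)×255, (B'+m)×255) = (85.272, 68.7412, 26.928)
Round half up → RGB(85, 69, 27)


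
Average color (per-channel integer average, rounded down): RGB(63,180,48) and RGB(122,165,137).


Midpoint: each channel = ⌊(C₁+C₂)/2⌋
R: ⌊(63+122)/2⌋ = 92
G: ⌊(180+165)/2⌋ = 172
B: ⌊(48+137)/2⌋ = 92
= RGB(92, 172, 92)


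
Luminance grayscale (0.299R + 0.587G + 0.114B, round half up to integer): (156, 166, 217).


Gray = 0.299×R + 0.587×G + 0.114×B
Gray = 0.299×156 + 0.587×166 + 0.114×217
Gray = 46.644 + 97.442 + 24.738
Gray = 168.824 → round half up → 169
Gray = 169


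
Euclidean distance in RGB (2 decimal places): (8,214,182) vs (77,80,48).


d = √[(R₁-R₂)² + (G₁-G₂)² + (B₁-B₂)²]
d = √[(8-77)² + (214-80)² + (182-48)²]
d = √[4761 + 17956 + 17956]
d = √40673
d ≈ 201.68


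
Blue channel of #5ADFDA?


Color: #5ADFDA
R = 5A = 90
G = DF = 223
B = DA = 218
Blue = 218


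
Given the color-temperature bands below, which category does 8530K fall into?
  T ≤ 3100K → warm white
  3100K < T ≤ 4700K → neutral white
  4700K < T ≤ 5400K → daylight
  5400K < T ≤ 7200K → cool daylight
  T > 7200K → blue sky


Temperature: 8530K
8530K > 7200K → blue sky
Classification: blue sky


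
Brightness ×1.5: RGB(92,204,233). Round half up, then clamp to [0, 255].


Multiply each channel by 1.5, round half up, clamp to [0, 255]
R: 92×1.5 = 138
G: 204×1.5 = 306 → clamp → 255
B: 233×1.5 = 349.5 → round → 350 → clamp → 255
= RGB(138, 255, 255)


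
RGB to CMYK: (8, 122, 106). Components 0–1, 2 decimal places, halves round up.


R'=8/255≈0.0314, G'=122/255≈0.4784, B'=106/255≈0.4157
K = 1 - max(R',G',B') = 1 - 122/255 = 133/255 = 0.52156… → 0.52
(1-R'-K)/(1-K) simplifies to (max-R)/max with max = 122:
C = (122-8)/122 = 114/122 = 0.93442… → 0.93
M = (122-122)/122 = 0/122 = 0 → 0.00
Y = (122-106)/122 = 16/122 = 0.13114… → 0.13
= CMYK(0.93, 0.00, 0.13, 0.52)


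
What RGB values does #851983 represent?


85 → 133 (R)
19 → 25 (G)
83 → 131 (B)
= RGB(133, 25, 131)


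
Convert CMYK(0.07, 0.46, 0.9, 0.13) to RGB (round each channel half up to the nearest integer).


R = 255 × (1-C) × (1-K) = 255 × 0.93 × 0.87 = 206.3205 → 206
G = 255 × (1-M) × (1-K) = 255 × 0.54 × 0.87 = 119.799 → 120
B = 255 × (1-Y) × (1-K) = 255 × 0.10 × 0.87 = 22.185 → 22
= RGB(206, 120, 22)


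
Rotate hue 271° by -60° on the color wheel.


New hue = (H + rotation) mod 360
New hue = (271 -60) mod 360
= 211 mod 360
= 211°


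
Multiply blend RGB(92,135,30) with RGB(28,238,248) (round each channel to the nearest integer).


Multiply: C = A×B/255, rounded to nearest integer
R: 92×28/255 = 2576/255 ≈ 10.102 → 10
G: 135×238/255 = 32130/255 ≈ 126.000 → 126
B: 30×248/255 = 7440/255 ≈ 29.176 → 29
= RGB(10, 126, 29)


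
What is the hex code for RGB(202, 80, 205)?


R = 202 → CA (hex)
G = 80 → 50 (hex)
B = 205 → CD (hex)
Hex = #CA50CD


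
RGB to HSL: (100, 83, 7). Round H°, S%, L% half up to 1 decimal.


Normalize: R'=100/255≈0.3922, G'=83/255≈0.3255, B'=7/255≈0.0275
Max=100/255, Min=7/255, Δ=Max-Min=93/255
L = (Max+Min)/2 = (100+7)/510 = 107/510 = 0.20980… → L = 21.0%
L ≤ 0.5 → S = Δ/(Max+Min) = 93/(100+7) = 93/107 = 0.86915… → S = 86.9%
(the 1/255 factors cancel in S and H, so raw channel differences can be used)
Max is R' → H = 60 × (((G-B)/Δ) mod 6) = 60 × (((83-7)/93) mod 6)
  76/93 = 0.8172…
  H = 60 × 0.8172… = 49.032…° → H = 49.0°
= HSL(49.0°, 86.9%, 21.0%)


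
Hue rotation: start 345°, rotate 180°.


New hue = (H + rotation) mod 360
New hue = (345 + 180) mod 360
= 525 mod 360
= 165°


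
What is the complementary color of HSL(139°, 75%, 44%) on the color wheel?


Complement = opposite side of color wheel = hue + 180°
H' = (139 + 180) mod 360 = 319°
S and L unchanged.
= HSL(319°, 75%, 44%)


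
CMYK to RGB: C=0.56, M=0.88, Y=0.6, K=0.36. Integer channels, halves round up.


R = 255 × (1-C) × (1-K) = 255 × 0.44 × 0.64 = 71.808 → 72
G = 255 × (1-M) × (1-K) = 255 × 0.12 × 0.64 = 19.584 → 20
B = 255 × (1-Y) × (1-K) = 255 × 0.40 × 0.64 = 65.28 → 65
= RGB(72, 20, 65)


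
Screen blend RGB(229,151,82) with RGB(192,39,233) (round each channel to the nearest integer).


Screen: C = 255 - (255-A)×(255-B)/255, rounded to nearest integer
R: 255 - (255-229)×(255-192)/255 = 255 - 1638/255 ≈ 255 - 6.424 = 248.576 → 249
G: 255 - (255-151)×(255-39)/255 = 255 - 22464/255 ≈ 255 - 88.094 = 166.906 → 167
B: 255 - (255-82)×(255-233)/255 = 255 - 3806/255 ≈ 255 - 14.925 = 240.075 → 240
= RGB(249, 167, 240)


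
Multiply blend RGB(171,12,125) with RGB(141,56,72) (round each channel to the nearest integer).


Multiply: C = A×B/255, rounded to nearest integer
R: 171×141/255 = 24111/255 ≈ 94.553 → 95
G: 12×56/255 = 672/255 ≈ 2.635 → 3
B: 125×72/255 = 9000/255 ≈ 35.294 → 35
= RGB(95, 3, 35)


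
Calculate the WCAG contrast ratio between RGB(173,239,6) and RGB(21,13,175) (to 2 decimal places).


Linearize each sRGB channel c=v/255: c/12.92 if c ≤ 0.04045 else ((c+0.055)/1.055)^2.4
L = 0.2126×R_lin + 0.7152×G_lin + 0.0722×B_lin
Color 1 (173,239,6):
  R=173: 173/255≈0.6784 > 0.04045 → ((0.6784+0.055)/1.055)^2.4 ≈ 0.41789
  G=239: 239/255≈0.9373 > 0.04045 → ((0.9373+0.055)/1.055)^2.4 ≈ 0.86316
  B=6: 6/255≈0.0235 ≤ 0.04045 → 0.0235/12.92 ≈ 0.00182
  L1 = 0.2126×0.41789 + 0.7152×0.86316 + 0.0722×0.00182 ≈ 0.70630
Color 2 (21,13,175):
  R=21: 21/255≈0.0824 > 0.04045 → ((0.0824+0.055)/1.055)^2.4 ≈ 0.00750
  G=13: 13/255≈0.0510 > 0.04045 → ((0.0510+0.055)/1.055)^2.4 ≈ 0.00402
  B=175: 175/255≈0.6863 > 0.04045 → ((0.6863+0.055)/1.055)^2.4 ≈ 0.42869
  L2 = 0.2126×0.00750 + 0.7152×0.00402 + 0.0722×0.42869 ≈ 0.03542
Lighter = 0.70630, Darker = 0.03542
Ratio = (L_lighter + 0.05) / (L_darker + 0.05)
Ratio = (0.70630 + 0.05) / (0.03542 + 0.05) = 0.75630 / 0.08542 ≈ 8.8535
Ratio ≈ 8.85:1


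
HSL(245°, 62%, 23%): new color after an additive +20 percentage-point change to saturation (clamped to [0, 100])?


Original S = 62%
Adjustment = +20 percentage points
New S = 62 + (20) = 82
Clamp to [0, 100] → 82
= HSL(245°, 82%, 23%)


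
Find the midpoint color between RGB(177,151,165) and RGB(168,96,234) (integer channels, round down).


Midpoint: each channel = ⌊(C₁+C₂)/2⌋
R: ⌊(177+168)/2⌋ = 172
G: ⌊(151+96)/2⌋ = 123
B: ⌊(165+234)/2⌋ = 199
= RGB(172, 123, 199)


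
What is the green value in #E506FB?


Color: #E506FB
R = E5 = 229
G = 06 = 6
B = FB = 251
Green = 6


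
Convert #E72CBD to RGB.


E7 → 231 (R)
2C → 44 (G)
BD → 189 (B)
= RGB(231, 44, 189)


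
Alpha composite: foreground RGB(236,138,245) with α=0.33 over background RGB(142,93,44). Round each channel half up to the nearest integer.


C = α×F + (1-α)×B, with 1-α = 0.67
R: 0.33×236 + 0.67×142 = 77.88 + 95.14 = 173.02 → 173
G: 0.33×138 + 0.67×93 = 45.54 + 62.31 = 107.85 → 108
B: 0.33×245 + 0.67×44 = 80.85 + 29.48 = 110.33 → 110
= RGB(173, 108, 110)


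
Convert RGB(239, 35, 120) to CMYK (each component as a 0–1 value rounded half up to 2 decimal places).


R'=239/255≈0.9373, G'=35/255≈0.1373, B'=120/255≈0.4706
K = 1 - max(R',G',B') = 1 - 239/255 = 16/255 = 0.06274… → 0.06
(1-R'-K)/(1-K) simplifies to (max-R)/max with max = 239:
C = (239-239)/239 = 0/239 = 0 → 0.00
M = (239-35)/239 = 204/239 = 0.85355… → 0.85
Y = (239-120)/239 = 119/239 = 0.49790… → 0.50
= CMYK(0.00, 0.85, 0.50, 0.06)


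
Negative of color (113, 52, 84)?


Invert: (255-R, 255-G, 255-B)
R: 255-113 = 142
G: 255-52 = 203
B: 255-84 = 171
= RGB(142, 203, 171)


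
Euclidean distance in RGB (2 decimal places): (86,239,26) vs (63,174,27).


d = √[(R₁-R₂)² + (G₁-G₂)² + (B₁-B₂)²]
d = √[(86-63)² + (239-174)² + (26-27)²]
d = √[529 + 4225 + 1]
d = √4755
d ≈ 68.96


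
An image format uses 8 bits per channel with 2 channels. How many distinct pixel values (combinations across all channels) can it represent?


Total bits = 8 bits/channel × 2 channels = 16 bits
Distinct pixel values = 2^16
= 65,536 pixel values


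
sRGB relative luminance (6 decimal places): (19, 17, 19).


Linearize each channel (sRGB transfer function): c = v/255; c_lin = c/12.92 if c ≤ 0.04045, else ((c+0.055)/1.055)^2.4
  R: 19/255 ≈ 0.074510 > 0.04045 → ((0.074510+0.055)/1.055)^2.4 ≈ 0.006512
  G: 17/255 ≈ 0.066667 > 0.04045 → ((0.066667+0.055)/1.055)^2.4 ≈ 0.005605
  B: 19/255 ≈ 0.074510 > 0.04045 → ((0.074510+0.055)/1.055)^2.4 ≈ 0.006512
R_lin = 0.006512, G_lin = 0.005605, B_lin = 0.006512
L = 0.2126×R + 0.7152×G + 0.0722×B
L = 0.2126×0.006512 + 0.7152×0.005605 + 0.0722×0.006512
L ≈ 0.005864


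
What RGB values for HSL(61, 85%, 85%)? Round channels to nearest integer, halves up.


H=61°, S=0.85, L=0.85
C = (1-|2L-1|)×S = (1-|0.70|)×0.85 = 0.255
H' = H/60 = 61/60 ≈ 1.0167; X = C×(1-|H' mod 2 - 1|) = 0.25075
m = L - C/2 = 0.85 - 0.1275 = 0.7225
Sector ⌊H'⌋ = 1 → (R',G',B') = (0.25075, 0.255, 0.0)
RGB = ((R'+m)×255, (G'+m)×255, (B'+m)×255) = (248.17875, 249.2625, 184.2375)
Round half up → RGB(248, 249, 184)


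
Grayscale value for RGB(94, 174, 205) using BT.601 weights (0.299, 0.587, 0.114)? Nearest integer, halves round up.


Gray = 0.299×R + 0.587×G + 0.114×B
Gray = 0.299×94 + 0.587×174 + 0.114×205
Gray = 28.106 + 102.138 + 23.370
Gray = 153.614 → round half up → 154
Gray = 154


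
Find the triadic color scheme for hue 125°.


Triadic: equally spaced at 120° intervals
H1 = 125°
H2 = (125 + 120) mod 360 = 245°
H3 = (125 + 240) mod 360 = 5°
Triadic = 125°, 245°, 5°


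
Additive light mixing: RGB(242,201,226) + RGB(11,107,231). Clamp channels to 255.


Additive: each channel = min(255, C₁+C₂)
R: 242+11 = 253 → 253
G: 201+107 = 308 → 255
B: 226+231 = 457 → 255
= RGB(253, 255, 255)


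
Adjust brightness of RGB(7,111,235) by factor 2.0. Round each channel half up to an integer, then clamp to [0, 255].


Multiply each channel by 2.0, round half up, clamp to [0, 255]
R: 7×2.0 = 14
G: 111×2.0 = 222
B: 235×2.0 = 470 → clamp → 255
= RGB(14, 222, 255)


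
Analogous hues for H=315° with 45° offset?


Base hue: 315°
Left analog: (315 - 45) mod 360 = 270°
Right analog: (315 + 45) mod 360 = 0°
Analogous hues = 270° and 0°


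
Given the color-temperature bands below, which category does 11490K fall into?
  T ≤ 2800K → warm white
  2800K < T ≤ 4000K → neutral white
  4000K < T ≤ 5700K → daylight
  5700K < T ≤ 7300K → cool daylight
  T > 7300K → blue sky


Temperature: 11490K
11490K > 7300K → blue sky
Classification: blue sky


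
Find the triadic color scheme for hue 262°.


Triadic: equally spaced at 120° intervals
H1 = 262°
H2 = (262 + 120) mod 360 = 22°
H3 = (262 + 240) mod 360 = 142°
Triadic = 262°, 22°, 142°


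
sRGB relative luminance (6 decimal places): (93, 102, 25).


Linearize each channel (sRGB transfer function): c = v/255; c_lin = c/12.92 if c ≤ 0.04045, else ((c+0.055)/1.055)^2.4
  R: 93/255 ≈ 0.364706 > 0.04045 → ((0.364706+0.055)/1.055)^2.4 ≈ 0.109462
  G: 102/255 ≈ 0.400000 > 0.04045 → ((0.400000+0.055)/1.055)^2.4 ≈ 0.132868
  B: 25/255 ≈ 0.098039 > 0.04045 → ((0.098039+0.055)/1.055)^2.4 ≈ 0.009721
R_lin = 0.109462, G_lin = 0.132868, B_lin = 0.009721
L = 0.2126×R + 0.7152×G + 0.0722×B
L = 0.2126×0.109462 + 0.7152×0.132868 + 0.0722×0.009721
L ≈ 0.119001


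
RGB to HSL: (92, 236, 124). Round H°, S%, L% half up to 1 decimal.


Normalize: R'=92/255≈0.3608, G'=236/255≈0.9255, B'=124/255≈0.4863
Max=236/255, Min=92/255, Δ=Max-Min=144/255
L = (Max+Min)/2 = (236+92)/510 = 328/510 = 0.64313… → L = 64.3%
L > 0.5 → S = Δ/(2-Max-Min) = 144/(510-236-92) = 144/182 = 0.79120… → S = 79.1%
(the 1/255 factors cancel in S and H, so raw channel differences can be used)
Max is G' → H = 60 × ((B-R)/Δ + 2) = 60 × ((124-92)/144 + 2)
  32/144 + 2 = 0.2222… + 2 = 2.2222…
  H = 60 × 2.2222… = 133.333…° → H = 133.3°
= HSL(133.3°, 79.1%, 64.3%)


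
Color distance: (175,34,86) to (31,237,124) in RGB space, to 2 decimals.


d = √[(R₁-R₂)² + (G₁-G₂)² + (B₁-B₂)²]
d = √[(175-31)² + (34-237)² + (86-124)²]
d = √[20736 + 41209 + 1444]
d = √63389
d ≈ 251.77


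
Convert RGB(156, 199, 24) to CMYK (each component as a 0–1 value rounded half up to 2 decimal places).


R'=156/255≈0.6118, G'=199/255≈0.7804, B'=24/255≈0.0941
K = 1 - max(R',G',B') = 1 - 199/255 = 56/255 = 0.21960… → 0.22
(1-R'-K)/(1-K) simplifies to (max-R)/max with max = 199:
C = (199-156)/199 = 43/199 = 0.21608… → 0.22
M = (199-199)/199 = 0/199 = 0 → 0.00
Y = (199-24)/199 = 175/199 = 0.87939… → 0.88
= CMYK(0.22, 0.00, 0.88, 0.22)


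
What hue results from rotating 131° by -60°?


New hue = (H + rotation) mod 360
New hue = (131 -60) mod 360
= 71 mod 360
= 71°


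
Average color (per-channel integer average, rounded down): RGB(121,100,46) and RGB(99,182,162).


Midpoint: each channel = ⌊(C₁+C₂)/2⌋
R: ⌊(121+99)/2⌋ = 110
G: ⌊(100+182)/2⌋ = 141
B: ⌊(46+162)/2⌋ = 104
= RGB(110, 141, 104)


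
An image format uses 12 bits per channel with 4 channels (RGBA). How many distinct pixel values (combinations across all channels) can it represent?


Total bits = 12 bits/channel × 4 channels = 48 bits
Distinct pixel values = 2^48
= 281,474,976,710,656 pixel values


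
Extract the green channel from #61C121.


Color: #61C121
R = 61 = 97
G = C1 = 193
B = 21 = 33
Green = 193


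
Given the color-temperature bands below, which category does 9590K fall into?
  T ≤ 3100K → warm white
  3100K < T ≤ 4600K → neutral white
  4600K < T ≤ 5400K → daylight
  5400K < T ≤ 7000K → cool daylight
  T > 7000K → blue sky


Temperature: 9590K
9590K > 7000K → blue sky
Classification: blue sky


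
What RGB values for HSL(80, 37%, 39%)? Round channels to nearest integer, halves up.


H=80°, S=0.37, L=0.39
C = (1-|2L-1|)×S = (1-|-0.22|)×0.37 = 0.2886
H' = H/60 = 80/60 ≈ 1.3333; X = C×(1-|H' mod 2 - 1|) = 0.1924
m = L - C/2 = 0.39 - 0.1443 = 0.2457
Sector ⌊H'⌋ = 1 → (R',G',B') = (0.1924, 0.2886, 0.0)
RGB = ((R'+m)×255, (G'+m)×255, (B'+m)×255) = (111.7155, 136.2465, 62.6535)
Round half up → RGB(112, 136, 63)


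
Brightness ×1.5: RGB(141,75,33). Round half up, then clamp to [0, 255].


Multiply each channel by 1.5, round half up, clamp to [0, 255]
R: 141×1.5 = 211.5 → round → 212
G: 75×1.5 = 112.5 → round → 113
B: 33×1.5 = 49.5 → round → 50
= RGB(212, 113, 50)


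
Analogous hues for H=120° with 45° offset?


Base hue: 120°
Left analog: (120 - 45) mod 360 = 75°
Right analog: (120 + 45) mod 360 = 165°
Analogous hues = 75° and 165°


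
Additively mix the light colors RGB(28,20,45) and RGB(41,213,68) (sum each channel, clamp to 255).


Additive: each channel = min(255, C₁+C₂)
R: 28+41 = 69 → 69
G: 20+213 = 233 → 233
B: 45+68 = 113 → 113
= RGB(69, 233, 113)


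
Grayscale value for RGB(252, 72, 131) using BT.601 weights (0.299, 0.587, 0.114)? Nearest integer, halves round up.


Gray = 0.299×R + 0.587×G + 0.114×B
Gray = 0.299×252 + 0.587×72 + 0.114×131
Gray = 75.348 + 42.264 + 14.934
Gray = 132.546 → round half up → 133
Gray = 133


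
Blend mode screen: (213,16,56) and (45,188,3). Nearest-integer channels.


Screen: C = 255 - (255-A)×(255-B)/255, rounded to nearest integer
R: 255 - (255-213)×(255-45)/255 = 255 - 8820/255 ≈ 255 - 34.588 = 220.412 → 220
G: 255 - (255-16)×(255-188)/255 = 255 - 16013/255 ≈ 255 - 62.796 = 192.204 → 192
B: 255 - (255-56)×(255-3)/255 = 255 - 50148/255 ≈ 255 - 196.659 = 58.341 → 58
= RGB(220, 192, 58)


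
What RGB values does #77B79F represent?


77 → 119 (R)
B7 → 183 (G)
9F → 159 (B)
= RGB(119, 183, 159)


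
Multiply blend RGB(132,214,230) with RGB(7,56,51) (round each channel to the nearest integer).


Multiply: C = A×B/255, rounded to nearest integer
R: 132×7/255 = 924/255 ≈ 3.624 → 4
G: 214×56/255 = 11984/255 ≈ 46.996 → 47
B: 230×51/255 = 11730/255 ≈ 46.000 → 46
= RGB(4, 47, 46)


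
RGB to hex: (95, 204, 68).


R = 95 → 5F (hex)
G = 204 → CC (hex)
B = 68 → 44 (hex)
Hex = #5FCC44


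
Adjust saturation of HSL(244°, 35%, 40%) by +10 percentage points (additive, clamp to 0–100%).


Original S = 35%
Adjustment = +10 percentage points
New S = 35 + (10) = 45
Clamp to [0, 100] → 45
= HSL(244°, 45%, 40%)


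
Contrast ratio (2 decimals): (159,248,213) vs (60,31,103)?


Linearize each sRGB channel c=v/255: c/12.92 if c ≤ 0.04045 else ((c+0.055)/1.055)^2.4
L = 0.2126×R_lin + 0.7152×G_lin + 0.0722×B_lin
Color 1 (159,248,213):
  R=159: 159/255≈0.6235 > 0.04045 → ((0.6235+0.055)/1.055)^2.4 ≈ 0.34670
  G=248: 248/255≈0.9725 > 0.04045 → ((0.9725+0.055)/1.055)^2.4 ≈ 0.93869
  B=213: 213/255≈0.8353 > 0.04045 → ((0.8353+0.055)/1.055)^2.4 ≈ 0.66539
  L1 = 0.2126×0.34670 + 0.7152×0.93869 + 0.0722×0.66539 ≈ 0.79310
Color 2 (60,31,103):
  R=60: 60/255≈0.2353 > 0.04045 → ((0.2353+0.055)/1.055)^2.4 ≈ 0.04519
  G=31: 31/255≈0.1216 > 0.04045 → ((0.1216+0.055)/1.055)^2.4 ≈ 0.01370
  B=103: 103/255≈0.4039 > 0.04045 → ((0.4039+0.055)/1.055)^2.4 ≈ 0.13563
  L2 = 0.2126×0.04519 + 0.7152×0.01370 + 0.0722×0.13563 ≈ 0.02920
Lighter = 0.79310, Darker = 0.02920
Ratio = (L_lighter + 0.05) / (L_darker + 0.05)
Ratio = (0.79310 + 0.05) / (0.02920 + 0.05) = 0.84310 / 0.07920 ≈ 10.6453
Ratio ≈ 10.65:1
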